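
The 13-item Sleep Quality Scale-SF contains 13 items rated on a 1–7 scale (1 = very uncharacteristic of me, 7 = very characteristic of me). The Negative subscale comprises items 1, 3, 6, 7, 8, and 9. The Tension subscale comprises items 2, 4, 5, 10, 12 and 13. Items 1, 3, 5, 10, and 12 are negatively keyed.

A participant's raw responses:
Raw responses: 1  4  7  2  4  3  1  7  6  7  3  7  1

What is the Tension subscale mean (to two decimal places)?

Tension items: 2, 4, 5, 10, 12, 13.
Of these, items 5, 10, and 12 are negatively keyed; reversed = (1+7) − raw = 8 − raw.
  item 2: 4
  item 4: 2
  item 5: 8 − 4 = 4
  item 10: 8 − 7 = 1
  item 12: 8 − 7 = 1
  item 13: 1
Sum = 4 + 2 + 4 + 1 + 1 + 1 = 13
Mean = 13 / 6 = 2.17

2.17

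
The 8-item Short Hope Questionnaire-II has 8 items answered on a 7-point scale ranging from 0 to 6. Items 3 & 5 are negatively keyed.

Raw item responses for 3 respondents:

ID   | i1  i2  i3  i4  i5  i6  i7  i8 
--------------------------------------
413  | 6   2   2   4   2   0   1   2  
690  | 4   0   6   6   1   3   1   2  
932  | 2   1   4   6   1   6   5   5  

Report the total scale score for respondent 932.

32

Respondent 932 raw: 2, 1, 4, 6, 1, 6, 5, 5.
Reverse-coded (reverse-coded value = 6 − response):
  item 1: 2
  item 2: 1
  item 3: 6 − 4 = 2
  item 4: 6
  item 5: 6 − 1 = 5
  item 6: 6
  item 7: 5
  item 8: 5
Sum = 2 + 1 + 2 + 6 + 5 + 6 + 5 + 5 = 32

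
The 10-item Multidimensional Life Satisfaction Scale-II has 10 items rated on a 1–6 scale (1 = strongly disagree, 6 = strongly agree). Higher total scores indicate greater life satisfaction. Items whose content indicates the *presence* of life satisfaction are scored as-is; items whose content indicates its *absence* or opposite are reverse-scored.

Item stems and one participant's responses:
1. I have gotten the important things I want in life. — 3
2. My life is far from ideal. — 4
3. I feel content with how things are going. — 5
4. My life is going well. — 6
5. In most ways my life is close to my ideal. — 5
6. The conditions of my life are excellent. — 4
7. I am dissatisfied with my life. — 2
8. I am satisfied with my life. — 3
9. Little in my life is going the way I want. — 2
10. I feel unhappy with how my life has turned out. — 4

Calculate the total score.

42

Items 2, 7, 9, 10 describe the absence/opposite of life satisfaction → reverse-score.
on a 1–6 scale, reversed = 7 − raw.
  item 1: 3
  item 2: 7 − 4 = 3
  item 3: 5
  item 4: 6
  item 5: 5
  item 6: 4
  item 7: 7 − 2 = 5
  item 8: 3
  item 9: 7 − 2 = 5
  item 10: 7 − 4 = 3
Total = 3 + 3 + 5 + 6 + 5 + 4 + 5 + 3 + 5 + 3 = 42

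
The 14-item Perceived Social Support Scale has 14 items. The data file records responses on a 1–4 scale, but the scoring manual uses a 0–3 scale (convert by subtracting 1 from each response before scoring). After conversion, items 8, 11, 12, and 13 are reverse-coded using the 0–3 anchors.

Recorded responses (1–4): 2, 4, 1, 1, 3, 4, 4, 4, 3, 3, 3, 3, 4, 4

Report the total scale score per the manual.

21

Convert to 0–3: 1, 3, 0, 0, 2, 3, 3, 3, 2, 2, 2, 2, 3, 3
Reverse-coded (reversed = (0+3) − raw = 3 − raw):
  item 8: 3 − 3 = 0
  item 11: 3 − 2 = 1
  item 12: 3 − 2 = 1
  item 13: 3 − 3 = 0
Scored: 1, 3, 0, 0, 2, 3, 3, 0, 2, 2, 1, 1, 0, 3
Total = 21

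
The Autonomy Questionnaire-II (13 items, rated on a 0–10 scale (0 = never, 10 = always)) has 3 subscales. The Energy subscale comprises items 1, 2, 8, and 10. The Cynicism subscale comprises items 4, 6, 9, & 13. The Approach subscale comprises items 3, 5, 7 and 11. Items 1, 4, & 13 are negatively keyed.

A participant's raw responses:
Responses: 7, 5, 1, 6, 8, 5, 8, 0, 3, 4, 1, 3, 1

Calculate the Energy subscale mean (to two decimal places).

3.00

Energy items: 1, 2, 8, 10.
Of these, item 1 is negatively keyed; reversed = (0+10) − raw = 10 − raw.
  item 1: 10 − 7 = 3
  item 2: 5
  item 8: 0
  item 10: 4
Sum = 3 + 5 + 0 + 4 = 12
Mean = 12 / 4 = 3.00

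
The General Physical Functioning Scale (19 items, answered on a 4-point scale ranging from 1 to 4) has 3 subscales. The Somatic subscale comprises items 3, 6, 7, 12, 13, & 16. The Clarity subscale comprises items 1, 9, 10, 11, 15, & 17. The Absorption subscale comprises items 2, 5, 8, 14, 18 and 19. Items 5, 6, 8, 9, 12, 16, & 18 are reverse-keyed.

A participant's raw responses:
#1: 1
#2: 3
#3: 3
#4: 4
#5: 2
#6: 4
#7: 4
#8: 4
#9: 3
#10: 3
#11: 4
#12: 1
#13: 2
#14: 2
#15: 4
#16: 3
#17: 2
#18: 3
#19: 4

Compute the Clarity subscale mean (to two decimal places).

2.67

Clarity items: 1, 9, 10, 11, 15, 17.
Of these, item 9 is reverse-keyed; reversed = (1+4) − raw = 5 − raw.
  item 1: 1
  item 9: 5 − 3 = 2
  item 10: 3
  item 11: 4
  item 15: 4
  item 17: 2
Sum = 1 + 2 + 3 + 4 + 4 + 2 = 16
Mean = 16 / 6 = 2.67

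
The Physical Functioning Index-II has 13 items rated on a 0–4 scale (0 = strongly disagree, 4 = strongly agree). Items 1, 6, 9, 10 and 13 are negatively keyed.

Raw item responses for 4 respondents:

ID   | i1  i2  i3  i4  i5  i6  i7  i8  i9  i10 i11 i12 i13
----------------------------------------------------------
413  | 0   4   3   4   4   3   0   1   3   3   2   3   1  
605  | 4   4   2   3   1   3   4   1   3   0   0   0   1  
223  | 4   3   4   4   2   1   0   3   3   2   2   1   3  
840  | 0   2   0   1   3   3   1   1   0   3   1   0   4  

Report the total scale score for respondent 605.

24

Respondent 605 raw: 4, 4, 2, 3, 1, 3, 4, 1, 3, 0, 0, 0, 1.
Reverse-coded (reversed = (0+4) − raw = 4 − raw):
  item 1: 4 − 4 = 0
  item 2: 4
  item 3: 2
  item 4: 3
  item 5: 1
  item 6: 4 − 3 = 1
  item 7: 4
  item 8: 1
  item 9: 4 − 3 = 1
  item 10: 4 − 0 = 4
  item 11: 0
  item 12: 0
  item 13: 4 − 1 = 3
Sum = 0 + 4 + 2 + 3 + 1 + 1 + 4 + 1 + 1 + 4 + 0 + 0 + 3 = 24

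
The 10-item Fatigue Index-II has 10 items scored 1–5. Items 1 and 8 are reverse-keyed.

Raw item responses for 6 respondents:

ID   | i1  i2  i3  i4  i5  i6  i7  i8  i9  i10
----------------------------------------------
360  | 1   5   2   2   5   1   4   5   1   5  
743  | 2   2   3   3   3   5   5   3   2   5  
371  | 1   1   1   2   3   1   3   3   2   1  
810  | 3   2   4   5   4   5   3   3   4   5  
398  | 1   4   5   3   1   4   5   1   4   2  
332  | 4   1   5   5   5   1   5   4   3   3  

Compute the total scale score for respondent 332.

32

Respondent 332 raw: 4, 1, 5, 5, 5, 1, 5, 4, 3, 3.
Reverse-coded (reverse-coded value = 6 − response):
  item 1: 6 − 4 = 2
  item 2: 1
  item 3: 5
  item 4: 5
  item 5: 5
  item 6: 1
  item 7: 5
  item 8: 6 − 4 = 2
  item 9: 3
  item 10: 3
Sum = 2 + 1 + 5 + 5 + 5 + 1 + 5 + 2 + 3 + 3 = 32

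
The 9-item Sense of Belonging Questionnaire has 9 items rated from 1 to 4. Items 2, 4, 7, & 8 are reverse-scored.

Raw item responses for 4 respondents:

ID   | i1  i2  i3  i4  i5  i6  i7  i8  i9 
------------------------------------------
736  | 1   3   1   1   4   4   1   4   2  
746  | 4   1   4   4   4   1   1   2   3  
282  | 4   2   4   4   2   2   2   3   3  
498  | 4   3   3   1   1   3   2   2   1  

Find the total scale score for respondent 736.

Respondent 736 raw: 1, 3, 1, 1, 4, 4, 1, 4, 2.
Reverse-coded (reverse-coded value = 5 − response):
  item 1: 1
  item 2: 5 − 3 = 2
  item 3: 1
  item 4: 5 − 1 = 4
  item 5: 4
  item 6: 4
  item 7: 5 − 1 = 4
  item 8: 5 − 4 = 1
  item 9: 2
Sum = 1 + 2 + 1 + 4 + 4 + 4 + 4 + 1 + 2 = 23

23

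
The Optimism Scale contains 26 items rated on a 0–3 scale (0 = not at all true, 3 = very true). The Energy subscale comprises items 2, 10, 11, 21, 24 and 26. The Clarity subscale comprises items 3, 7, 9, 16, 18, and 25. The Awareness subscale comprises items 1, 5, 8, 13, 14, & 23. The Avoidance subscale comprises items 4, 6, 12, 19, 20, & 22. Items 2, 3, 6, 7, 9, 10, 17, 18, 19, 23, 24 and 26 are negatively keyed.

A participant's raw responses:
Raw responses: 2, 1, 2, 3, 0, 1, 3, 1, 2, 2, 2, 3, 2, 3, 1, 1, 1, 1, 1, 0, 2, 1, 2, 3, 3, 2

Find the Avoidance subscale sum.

11

Avoidance items: 4, 6, 12, 19, 20, 22.
Of these, items 6 and 19 are negatively keyed; reverse-coded value = 3 − response.
  item 4: 3
  item 6: 3 − 1 = 2
  item 12: 3
  item 19: 3 − 1 = 2
  item 20: 0
  item 22: 1
Sum = 3 + 2 + 3 + 2 + 0 + 1 = 11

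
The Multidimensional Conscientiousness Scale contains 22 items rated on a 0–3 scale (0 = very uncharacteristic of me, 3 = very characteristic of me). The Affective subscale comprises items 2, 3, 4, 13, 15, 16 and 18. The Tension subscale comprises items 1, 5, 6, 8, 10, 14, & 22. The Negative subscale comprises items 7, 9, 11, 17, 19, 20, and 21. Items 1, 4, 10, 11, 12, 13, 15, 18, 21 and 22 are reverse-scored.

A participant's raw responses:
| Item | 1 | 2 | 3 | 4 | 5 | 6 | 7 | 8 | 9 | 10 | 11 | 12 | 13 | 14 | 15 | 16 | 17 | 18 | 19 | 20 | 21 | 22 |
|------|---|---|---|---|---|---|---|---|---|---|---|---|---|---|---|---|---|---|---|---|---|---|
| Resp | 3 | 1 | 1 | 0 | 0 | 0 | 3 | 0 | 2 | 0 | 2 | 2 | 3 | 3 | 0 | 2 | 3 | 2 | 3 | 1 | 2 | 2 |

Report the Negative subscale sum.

Negative items: 7, 9, 11, 17, 19, 20, 21.
Of these, items 11 & 21 are reverse-scored; on a 0–3 scale, reversed = 3 − raw.
  item 7: 3
  item 9: 2
  item 11: 3 − 2 = 1
  item 17: 3
  item 19: 3
  item 20: 1
  item 21: 3 − 2 = 1
Sum = 3 + 2 + 1 + 3 + 3 + 1 + 1 = 14

14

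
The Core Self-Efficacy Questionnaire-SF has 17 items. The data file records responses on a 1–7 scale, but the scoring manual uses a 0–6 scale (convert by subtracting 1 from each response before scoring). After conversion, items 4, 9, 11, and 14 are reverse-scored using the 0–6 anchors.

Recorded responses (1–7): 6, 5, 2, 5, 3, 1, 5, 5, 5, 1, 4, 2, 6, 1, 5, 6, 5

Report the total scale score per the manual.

52

Convert to 0–6: 5, 4, 1, 4, 2, 0, 4, 4, 4, 0, 3, 1, 5, 0, 4, 5, 4
Reverse-coded (reverse-coded value = 6 − response):
  item 4: 6 − 4 = 2
  item 9: 6 − 4 = 2
  item 11: 6 − 3 = 3
  item 14: 6 − 0 = 6
Scored: 5, 4, 1, 2, 2, 0, 4, 4, 2, 0, 3, 1, 5, 6, 4, 5, 4
Total = 52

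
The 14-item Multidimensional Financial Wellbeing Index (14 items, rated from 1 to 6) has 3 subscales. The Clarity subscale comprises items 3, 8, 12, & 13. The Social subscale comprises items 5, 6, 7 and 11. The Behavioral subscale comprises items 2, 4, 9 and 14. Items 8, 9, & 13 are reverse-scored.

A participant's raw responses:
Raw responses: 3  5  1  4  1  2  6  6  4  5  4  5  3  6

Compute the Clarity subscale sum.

Clarity items: 3, 8, 12, 13.
Of these, items 8 and 13 are reverse-scored; on a 1–6 scale, reversed = 7 − raw.
  item 3: 1
  item 8: 7 − 6 = 1
  item 12: 5
  item 13: 7 − 3 = 4
Sum = 1 + 1 + 5 + 4 = 11

11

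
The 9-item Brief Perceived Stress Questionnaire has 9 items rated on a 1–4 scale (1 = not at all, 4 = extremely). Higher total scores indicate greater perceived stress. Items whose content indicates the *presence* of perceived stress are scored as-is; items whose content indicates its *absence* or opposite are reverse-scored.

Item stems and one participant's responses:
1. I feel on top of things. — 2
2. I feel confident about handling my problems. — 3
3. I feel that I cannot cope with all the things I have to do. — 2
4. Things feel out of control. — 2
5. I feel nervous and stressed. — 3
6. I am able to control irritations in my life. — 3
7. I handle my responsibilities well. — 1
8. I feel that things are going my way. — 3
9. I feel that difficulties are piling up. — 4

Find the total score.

24

Items 1, 2, 6, 7, 8 describe the absence/opposite of perceived stress → reverse-score.
reversed = (1+4) − raw = 5 − raw.
  item 1: 5 − 2 = 3
  item 2: 5 − 3 = 2
  item 3: 2
  item 4: 2
  item 5: 3
  item 6: 5 − 3 = 2
  item 7: 5 − 1 = 4
  item 8: 5 − 3 = 2
  item 9: 4
Total = 3 + 2 + 2 + 2 + 3 + 2 + 4 + 2 + 4 = 24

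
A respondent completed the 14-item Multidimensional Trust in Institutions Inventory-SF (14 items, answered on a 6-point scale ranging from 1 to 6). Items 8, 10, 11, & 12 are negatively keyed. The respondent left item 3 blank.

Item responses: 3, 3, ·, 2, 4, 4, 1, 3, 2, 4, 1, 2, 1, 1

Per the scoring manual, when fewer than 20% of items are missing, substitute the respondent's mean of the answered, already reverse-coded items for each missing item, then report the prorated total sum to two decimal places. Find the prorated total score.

42.00

Reverse-coded (reversed = (1+6) − raw = 7 − raw):
  item 8: 7 − 3 = 4
  item 10: 7 − 4 = 3
  item 11: 7 − 1 = 6
  item 12: 7 − 2 = 5
Completed scored items (13 of 14): 3, 3, 2, 4, 4, 1, 4, 2, 3, 6, 5, 1, 1; sum = 39.
Person mean = 39 / 13 ≈ 3.0000
Prorated total = (39 / 13) × 14 = 42.00 (to 2 dp)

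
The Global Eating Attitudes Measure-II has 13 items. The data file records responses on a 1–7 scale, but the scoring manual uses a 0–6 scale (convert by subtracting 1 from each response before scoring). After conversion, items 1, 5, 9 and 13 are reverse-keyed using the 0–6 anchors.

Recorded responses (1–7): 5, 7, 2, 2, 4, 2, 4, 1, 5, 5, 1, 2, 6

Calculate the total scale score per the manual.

Convert to 0–6: 4, 6, 1, 1, 3, 1, 3, 0, 4, 4, 0, 1, 5
Reverse-coded (on a 0–6 scale, reversed = 6 − raw):
  item 1: 6 − 4 = 2
  item 5: 6 − 3 = 3
  item 9: 6 − 4 = 2
  item 13: 6 − 5 = 1
Scored: 2, 6, 1, 1, 3, 1, 3, 0, 2, 4, 0, 1, 1
Total = 25

25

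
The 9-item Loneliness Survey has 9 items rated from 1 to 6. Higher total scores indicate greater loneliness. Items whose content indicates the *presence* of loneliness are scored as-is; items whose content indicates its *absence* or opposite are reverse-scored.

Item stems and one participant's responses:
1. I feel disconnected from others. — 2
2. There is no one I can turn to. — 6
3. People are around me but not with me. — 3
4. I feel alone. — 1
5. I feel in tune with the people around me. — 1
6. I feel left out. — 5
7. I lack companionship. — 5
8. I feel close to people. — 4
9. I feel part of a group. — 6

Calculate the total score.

Items 5, 8, 9 describe the absence/opposite of loneliness → reverse-score.
on a 1–6 scale, reversed = 7 − raw.
  item 1: 2
  item 2: 6
  item 3: 3
  item 4: 1
  item 5: 7 − 1 = 6
  item 6: 5
  item 7: 5
  item 8: 7 − 4 = 3
  item 9: 7 − 6 = 1
Total = 2 + 6 + 3 + 1 + 6 + 5 + 5 + 3 + 1 = 32

32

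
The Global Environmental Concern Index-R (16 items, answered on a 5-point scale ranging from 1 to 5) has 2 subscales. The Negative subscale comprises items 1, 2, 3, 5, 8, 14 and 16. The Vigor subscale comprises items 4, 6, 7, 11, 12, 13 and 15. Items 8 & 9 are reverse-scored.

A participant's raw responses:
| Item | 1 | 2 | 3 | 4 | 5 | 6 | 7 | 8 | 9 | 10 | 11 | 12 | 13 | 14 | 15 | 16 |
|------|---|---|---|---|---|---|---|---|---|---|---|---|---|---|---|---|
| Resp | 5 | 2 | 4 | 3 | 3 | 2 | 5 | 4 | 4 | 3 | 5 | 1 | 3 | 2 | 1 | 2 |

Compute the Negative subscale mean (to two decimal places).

Negative items: 1, 2, 3, 5, 8, 14, 16.
Of these, item 8 is reverse-scored; reverse-coded value = 6 − response.
  item 1: 5
  item 2: 2
  item 3: 4
  item 5: 3
  item 8: 6 − 4 = 2
  item 14: 2
  item 16: 2
Sum = 5 + 2 + 4 + 3 + 2 + 2 + 2 = 20
Mean = 20 / 7 = 2.86

2.86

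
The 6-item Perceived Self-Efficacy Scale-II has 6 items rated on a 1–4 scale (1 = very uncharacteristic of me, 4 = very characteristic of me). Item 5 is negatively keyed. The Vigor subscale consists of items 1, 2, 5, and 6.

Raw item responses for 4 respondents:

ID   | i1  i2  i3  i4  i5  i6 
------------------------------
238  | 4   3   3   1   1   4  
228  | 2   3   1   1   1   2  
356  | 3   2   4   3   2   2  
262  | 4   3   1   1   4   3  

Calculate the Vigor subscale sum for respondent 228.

11

Respondent 228 raw: 2, 3, 1, 1, 1, 2.
Vigor items: 1, 2, 5, 6.
Reverse-coded (reversed = (1+4) − raw = 5 − raw):
  item 1: 2
  item 2: 3
  item 5: 5 − 1 = 4
  item 6: 2
Sum = 2 + 3 + 4 + 2 = 11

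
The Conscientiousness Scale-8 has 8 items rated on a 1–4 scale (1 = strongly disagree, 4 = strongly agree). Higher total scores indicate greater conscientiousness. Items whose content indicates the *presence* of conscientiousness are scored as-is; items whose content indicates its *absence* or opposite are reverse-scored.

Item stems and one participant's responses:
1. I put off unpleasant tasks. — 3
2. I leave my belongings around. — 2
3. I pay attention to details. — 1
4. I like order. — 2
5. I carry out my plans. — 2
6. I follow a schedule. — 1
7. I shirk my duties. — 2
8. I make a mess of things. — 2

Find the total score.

17

Items 1, 2, 7, 8 describe the absence/opposite of conscientiousness → reverse-score.
on a 1–4 scale, reversed = 5 − raw.
  item 1: 5 − 3 = 2
  item 2: 5 − 2 = 3
  item 3: 1
  item 4: 2
  item 5: 2
  item 6: 1
  item 7: 5 − 2 = 3
  item 8: 5 − 2 = 3
Total = 2 + 3 + 1 + 2 + 2 + 1 + 3 + 3 = 17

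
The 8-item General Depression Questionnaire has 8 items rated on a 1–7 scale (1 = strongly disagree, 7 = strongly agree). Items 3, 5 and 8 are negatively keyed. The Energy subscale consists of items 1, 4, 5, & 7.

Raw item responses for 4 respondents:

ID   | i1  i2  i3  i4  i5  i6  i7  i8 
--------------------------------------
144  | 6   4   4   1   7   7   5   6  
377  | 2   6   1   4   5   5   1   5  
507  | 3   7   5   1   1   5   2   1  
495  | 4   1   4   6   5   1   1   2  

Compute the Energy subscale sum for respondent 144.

13

Respondent 144 raw: 6, 4, 4, 1, 7, 7, 5, 6.
Energy items: 1, 4, 5, 7.
Reverse-coded (reverse-coded value = 8 − response):
  item 1: 6
  item 4: 1
  item 5: 8 − 7 = 1
  item 7: 5
Sum = 6 + 1 + 1 + 5 = 13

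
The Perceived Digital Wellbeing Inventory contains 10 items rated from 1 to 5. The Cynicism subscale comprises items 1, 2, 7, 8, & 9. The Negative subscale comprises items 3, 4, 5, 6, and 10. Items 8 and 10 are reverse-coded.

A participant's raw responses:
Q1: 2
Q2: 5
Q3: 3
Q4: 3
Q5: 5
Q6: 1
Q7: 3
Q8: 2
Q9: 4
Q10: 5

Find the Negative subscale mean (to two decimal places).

Negative items: 3, 4, 5, 6, 10.
Of these, item 10 is reverse-coded; on a 1–5 scale, reversed = 6 − raw.
  item 3: 3
  item 4: 3
  item 5: 5
  item 6: 1
  item 10: 6 − 5 = 1
Sum = 3 + 3 + 5 + 1 + 1 = 13
Mean = 13 / 5 = 2.60

2.60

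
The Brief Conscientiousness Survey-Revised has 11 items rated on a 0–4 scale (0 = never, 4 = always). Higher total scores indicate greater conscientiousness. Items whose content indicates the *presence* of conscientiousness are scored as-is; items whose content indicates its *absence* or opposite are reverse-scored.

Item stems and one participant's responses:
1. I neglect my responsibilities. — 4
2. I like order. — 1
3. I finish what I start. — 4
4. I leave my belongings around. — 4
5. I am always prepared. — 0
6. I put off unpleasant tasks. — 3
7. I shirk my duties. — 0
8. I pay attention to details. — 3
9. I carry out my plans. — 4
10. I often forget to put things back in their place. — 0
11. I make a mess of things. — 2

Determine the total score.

23

Items 1, 4, 6, 7, 10, 11 describe the absence/opposite of conscientiousness → reverse-score.
reversed = (0+4) − raw = 4 − raw.
  item 1: 4 − 4 = 0
  item 2: 1
  item 3: 4
  item 4: 4 − 4 = 0
  item 5: 0
  item 6: 4 − 3 = 1
  item 7: 4 − 0 = 4
  item 8: 3
  item 9: 4
  item 10: 4 − 0 = 4
  item 11: 4 − 2 = 2
Total = 0 + 1 + 4 + 0 + 0 + 1 + 4 + 3 + 4 + 4 + 2 = 23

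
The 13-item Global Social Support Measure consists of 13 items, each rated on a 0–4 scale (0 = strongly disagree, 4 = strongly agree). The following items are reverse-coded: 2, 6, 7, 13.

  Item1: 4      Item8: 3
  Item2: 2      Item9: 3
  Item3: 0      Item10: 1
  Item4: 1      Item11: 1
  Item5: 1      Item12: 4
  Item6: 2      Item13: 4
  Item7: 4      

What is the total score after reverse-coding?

22

Apply reverse scoring (reverse-coded value = 4 − response):
  item 2: 4 − 2 = 2
  item 6: 4 − 2 = 2
  item 7: 4 − 4 = 0
  item 13: 4 − 4 = 0
Scored items: 4, 2, 0, 1, 1, 2, 0, 3, 3, 1, 1, 4, 0
Total = 4 + 2 + 0 + 1 + 1 + 2 + 0 + 3 + 3 + 1 + 1 + 4 + 0 = 22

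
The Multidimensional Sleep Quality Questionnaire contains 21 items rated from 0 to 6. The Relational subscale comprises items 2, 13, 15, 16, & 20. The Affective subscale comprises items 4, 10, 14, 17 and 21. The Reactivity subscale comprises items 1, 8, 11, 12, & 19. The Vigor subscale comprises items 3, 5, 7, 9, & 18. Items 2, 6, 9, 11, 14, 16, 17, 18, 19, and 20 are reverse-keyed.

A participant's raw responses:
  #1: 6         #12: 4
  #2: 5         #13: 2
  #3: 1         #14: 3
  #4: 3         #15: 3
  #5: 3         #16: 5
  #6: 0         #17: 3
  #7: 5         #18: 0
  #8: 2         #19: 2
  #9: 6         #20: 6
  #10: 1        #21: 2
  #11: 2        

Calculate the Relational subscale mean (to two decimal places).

1.40

Relational items: 2, 13, 15, 16, 20.
Of these, items 2, 16, & 20 are reverse-keyed; on a 0–6 scale, reversed = 6 − raw.
  item 2: 6 − 5 = 1
  item 13: 2
  item 15: 3
  item 16: 6 − 5 = 1
  item 20: 6 − 6 = 0
Sum = 1 + 2 + 3 + 1 + 0 = 7
Mean = 7 / 5 = 1.40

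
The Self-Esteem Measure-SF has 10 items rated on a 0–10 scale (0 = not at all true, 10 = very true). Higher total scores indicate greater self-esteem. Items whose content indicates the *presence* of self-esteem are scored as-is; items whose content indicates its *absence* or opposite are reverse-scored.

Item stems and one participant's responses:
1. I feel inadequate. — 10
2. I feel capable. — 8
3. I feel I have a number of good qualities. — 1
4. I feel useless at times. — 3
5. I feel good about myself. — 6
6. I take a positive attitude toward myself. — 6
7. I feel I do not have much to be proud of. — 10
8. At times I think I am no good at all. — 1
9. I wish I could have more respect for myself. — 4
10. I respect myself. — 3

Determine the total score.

46

Items 1, 4, 7, 8, 9 describe the absence/opposite of self-esteem → reverse-score.
on a 0–10 scale, reversed = 10 − raw.
  item 1: 10 − 10 = 0
  item 2: 8
  item 3: 1
  item 4: 10 − 3 = 7
  item 5: 6
  item 6: 6
  item 7: 10 − 10 = 0
  item 8: 10 − 1 = 9
  item 9: 10 − 4 = 6
  item 10: 3
Total = 0 + 8 + 1 + 7 + 6 + 6 + 0 + 9 + 6 + 3 = 46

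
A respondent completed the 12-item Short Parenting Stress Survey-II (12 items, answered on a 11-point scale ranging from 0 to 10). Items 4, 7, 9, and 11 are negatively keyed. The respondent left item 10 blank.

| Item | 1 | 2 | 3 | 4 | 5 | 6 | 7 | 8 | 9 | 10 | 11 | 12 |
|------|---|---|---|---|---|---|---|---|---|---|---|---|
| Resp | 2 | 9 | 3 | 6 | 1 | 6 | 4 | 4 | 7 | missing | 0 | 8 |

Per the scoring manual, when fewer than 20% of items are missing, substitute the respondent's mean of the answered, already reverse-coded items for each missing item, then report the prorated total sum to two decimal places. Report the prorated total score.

61.09

Reverse-coded (on a 0–10 scale, reversed = 10 − raw):
  item 4: 10 − 6 = 4
  item 7: 10 − 4 = 6
  item 9: 10 − 7 = 3
  item 11: 10 − 0 = 10
Completed scored items (11 of 12): 2, 9, 3, 4, 1, 6, 6, 4, 3, 10, 8; sum = 56.
Person mean = 56 / 11 ≈ 5.0909
Prorated total = (56 / 11) × 12 = 61.09 (to 2 dp)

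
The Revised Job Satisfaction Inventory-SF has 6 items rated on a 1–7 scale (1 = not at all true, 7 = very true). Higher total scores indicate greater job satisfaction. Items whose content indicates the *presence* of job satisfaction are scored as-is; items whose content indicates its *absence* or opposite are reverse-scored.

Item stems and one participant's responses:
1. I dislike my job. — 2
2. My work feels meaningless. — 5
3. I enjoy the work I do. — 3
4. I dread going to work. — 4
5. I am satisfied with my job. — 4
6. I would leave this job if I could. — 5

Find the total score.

Items 1, 2, 4, 6 describe the absence/opposite of job satisfaction → reverse-score.
reversed = (1+7) − raw = 8 − raw.
  item 1: 8 − 2 = 6
  item 2: 8 − 5 = 3
  item 3: 3
  item 4: 8 − 4 = 4
  item 5: 4
  item 6: 8 − 5 = 3
Total = 6 + 3 + 3 + 4 + 4 + 3 = 23

23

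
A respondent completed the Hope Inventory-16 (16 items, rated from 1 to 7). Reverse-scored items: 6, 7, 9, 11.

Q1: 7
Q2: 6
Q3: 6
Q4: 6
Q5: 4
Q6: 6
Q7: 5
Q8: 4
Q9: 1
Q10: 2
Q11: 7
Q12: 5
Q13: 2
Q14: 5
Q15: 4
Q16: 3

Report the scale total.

67

Reverse-scored items use 8 − raw:
  item 6: 8 − 6 = 2
  item 7: 8 − 5 = 3
  item 9: 8 − 1 = 7
  item 11: 8 − 7 = 1
After reverse-coding: 7, 6, 6, 6, 4, 2, 3, 4, 7, 2, 1, 5, 2, 5, 4, 3
Total = 7 + 6 + 6 + 6 + 4 + 2 + 3 + 4 + 7 + 2 + 1 + 5 + 2 + 5 + 4 + 3 = 67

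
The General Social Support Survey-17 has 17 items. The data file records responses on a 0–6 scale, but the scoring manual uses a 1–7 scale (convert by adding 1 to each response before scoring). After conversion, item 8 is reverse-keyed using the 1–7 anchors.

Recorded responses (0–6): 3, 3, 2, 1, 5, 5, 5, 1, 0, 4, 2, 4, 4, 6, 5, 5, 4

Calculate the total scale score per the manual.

80

Convert to 1–7: 4, 4, 3, 2, 6, 6, 6, 2, 1, 5, 3, 5, 5, 7, 6, 6, 5
Reverse-coded (on a 1–7 scale, reversed = 8 − raw):
  item 8: 8 − 2 = 6
Scored: 4, 4, 3, 2, 6, 6, 6, 6, 1, 5, 3, 5, 5, 7, 6, 6, 5
Total = 80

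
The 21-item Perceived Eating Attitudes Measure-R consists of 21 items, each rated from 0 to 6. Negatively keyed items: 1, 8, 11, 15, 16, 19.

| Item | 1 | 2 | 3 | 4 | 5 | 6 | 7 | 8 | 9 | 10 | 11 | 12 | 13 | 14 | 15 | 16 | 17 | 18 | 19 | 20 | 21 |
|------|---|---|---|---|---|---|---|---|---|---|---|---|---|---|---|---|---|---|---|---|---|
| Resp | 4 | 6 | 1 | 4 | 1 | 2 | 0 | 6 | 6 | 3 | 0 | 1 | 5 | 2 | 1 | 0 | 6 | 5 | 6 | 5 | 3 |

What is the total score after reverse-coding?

69

Reverse-coded items (reversed = (0+6) − raw = 6 − raw):
  item 1: 6 − 4 = 2
  item 8: 6 − 6 = 0
  item 11: 6 − 0 = 6
  item 15: 6 − 1 = 5
  item 16: 6 − 0 = 6
  item 19: 6 − 6 = 0
After reverse-coding: 2, 6, 1, 4, 1, 2, 0, 0, 6, 3, 6, 1, 5, 2, 5, 6, 6, 5, 0, 5, 3
Total = 2 + 6 + 1 + 4 + 1 + 2 + 0 + 0 + 6 + 3 + 6 + 1 + 5 + 2 + 5 + 6 + 6 + 5 + 0 + 5 + 3 = 69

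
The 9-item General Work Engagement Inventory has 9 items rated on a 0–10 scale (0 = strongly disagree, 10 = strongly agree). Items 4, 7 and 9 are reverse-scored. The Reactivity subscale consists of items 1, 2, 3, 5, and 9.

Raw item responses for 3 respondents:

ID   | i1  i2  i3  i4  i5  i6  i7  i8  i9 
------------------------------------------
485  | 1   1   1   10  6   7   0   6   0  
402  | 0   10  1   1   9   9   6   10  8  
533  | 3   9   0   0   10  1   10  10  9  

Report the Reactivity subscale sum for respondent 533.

23

Respondent 533 raw: 3, 9, 0, 0, 10, 1, 10, 10, 9.
Reactivity items: 1, 2, 3, 5, 9.
Reverse-coded (reversed = (0+10) − raw = 10 − raw):
  item 1: 3
  item 2: 9
  item 3: 0
  item 5: 10
  item 9: 10 − 9 = 1
Sum = 3 + 9 + 0 + 10 + 1 = 23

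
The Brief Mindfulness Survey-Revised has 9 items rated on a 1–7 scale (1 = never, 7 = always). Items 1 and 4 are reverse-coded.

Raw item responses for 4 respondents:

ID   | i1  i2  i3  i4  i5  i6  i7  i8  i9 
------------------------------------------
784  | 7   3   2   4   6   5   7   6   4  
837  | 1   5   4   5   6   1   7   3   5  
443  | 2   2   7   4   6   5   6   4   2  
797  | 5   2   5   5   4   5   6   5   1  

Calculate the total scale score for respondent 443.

42

Respondent 443 raw: 2, 2, 7, 4, 6, 5, 6, 4, 2.
Reverse-coded (reverse-coded value = 8 − response):
  item 1: 8 − 2 = 6
  item 2: 2
  item 3: 7
  item 4: 8 − 4 = 4
  item 5: 6
  item 6: 5
  item 7: 6
  item 8: 4
  item 9: 2
Sum = 6 + 2 + 7 + 4 + 6 + 5 + 6 + 4 + 2 = 42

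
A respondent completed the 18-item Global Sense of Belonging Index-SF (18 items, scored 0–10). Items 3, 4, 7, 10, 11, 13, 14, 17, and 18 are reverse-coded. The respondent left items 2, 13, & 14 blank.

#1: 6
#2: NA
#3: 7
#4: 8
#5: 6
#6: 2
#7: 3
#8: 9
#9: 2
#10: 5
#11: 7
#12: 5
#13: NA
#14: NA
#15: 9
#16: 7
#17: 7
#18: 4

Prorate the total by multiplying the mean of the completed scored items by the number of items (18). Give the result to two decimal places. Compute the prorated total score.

Reverse-coded (reversed = (0+10) − raw = 10 − raw):
  item 3: 10 − 7 = 3
  item 4: 10 − 8 = 2
  item 7: 10 − 3 = 7
  item 10: 10 − 5 = 5
  item 11: 10 − 7 = 3
  item 17: 10 − 7 = 3
  item 18: 10 − 4 = 6
Completed scored items (15 of 18): 6, 3, 2, 6, 2, 7, 9, 2, 5, 3, 5, 9, 7, 3, 6; sum = 75.
Person mean = 75 / 15 ≈ 5.0000
Prorated total = (75 / 15) × 18 = 90.00 (to 2 dp)

90.00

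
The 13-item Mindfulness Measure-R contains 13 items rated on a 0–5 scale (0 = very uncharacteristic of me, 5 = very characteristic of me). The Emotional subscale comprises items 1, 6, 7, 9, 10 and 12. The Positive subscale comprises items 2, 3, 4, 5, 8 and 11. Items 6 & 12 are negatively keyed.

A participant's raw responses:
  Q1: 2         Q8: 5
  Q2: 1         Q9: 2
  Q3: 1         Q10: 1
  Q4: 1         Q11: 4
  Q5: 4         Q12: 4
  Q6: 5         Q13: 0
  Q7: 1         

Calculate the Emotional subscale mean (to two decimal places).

Emotional items: 1, 6, 7, 9, 10, 12.
Of these, items 6 & 12 are negatively keyed; on a 0–5 scale, reversed = 5 − raw.
  item 1: 2
  item 6: 5 − 5 = 0
  item 7: 1
  item 9: 2
  item 10: 1
  item 12: 5 − 4 = 1
Sum = 2 + 0 + 1 + 2 + 1 + 1 = 7
Mean = 7 / 6 = 1.17

1.17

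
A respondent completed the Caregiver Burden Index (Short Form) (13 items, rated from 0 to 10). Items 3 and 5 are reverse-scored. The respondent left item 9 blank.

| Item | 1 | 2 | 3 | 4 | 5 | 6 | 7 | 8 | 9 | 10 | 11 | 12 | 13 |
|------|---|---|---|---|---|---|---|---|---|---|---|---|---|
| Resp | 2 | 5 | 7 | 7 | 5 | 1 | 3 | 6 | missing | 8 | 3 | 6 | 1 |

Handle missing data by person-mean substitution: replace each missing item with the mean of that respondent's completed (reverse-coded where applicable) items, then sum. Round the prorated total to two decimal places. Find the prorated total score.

Reverse-coded (reversed = (0+10) − raw = 10 − raw):
  item 3: 10 − 7 = 3
  item 5: 10 − 5 = 5
Completed scored items (12 of 13): 2, 5, 3, 7, 5, 1, 3, 6, 8, 3, 6, 1; sum = 50.
Person mean = 50 / 12 ≈ 4.1667
Prorated total = (50 / 12) × 13 = 54.17 (to 2 dp)

54.17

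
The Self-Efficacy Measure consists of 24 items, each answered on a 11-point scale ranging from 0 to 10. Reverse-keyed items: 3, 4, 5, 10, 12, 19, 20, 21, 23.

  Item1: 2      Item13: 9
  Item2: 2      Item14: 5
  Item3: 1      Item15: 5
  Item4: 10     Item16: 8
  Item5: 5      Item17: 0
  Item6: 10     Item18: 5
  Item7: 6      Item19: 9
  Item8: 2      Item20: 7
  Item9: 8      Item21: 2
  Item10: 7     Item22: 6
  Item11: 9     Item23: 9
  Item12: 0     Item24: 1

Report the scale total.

Apply reverse scoring (reverse-coded value = 10 − response):
  item 3: 10 − 1 = 9
  item 4: 10 − 10 = 0
  item 5: 10 − 5 = 5
  item 10: 10 − 7 = 3
  item 12: 10 − 0 = 10
  item 19: 10 − 9 = 1
  item 20: 10 − 7 = 3
  item 21: 10 − 2 = 8
  item 23: 10 − 9 = 1
Scored items: 2, 2, 9, 0, 5, 10, 6, 2, 8, 3, 9, 10, 9, 5, 5, 8, 0, 5, 1, 3, 8, 6, 1, 1
Total = 2 + 2 + 9 + 0 + 5 + 10 + 6 + 2 + 8 + 3 + 9 + 10 + 9 + 5 + 5 + 8 + 0 + 5 + 1 + 3 + 8 + 6 + 1 + 1 = 118

118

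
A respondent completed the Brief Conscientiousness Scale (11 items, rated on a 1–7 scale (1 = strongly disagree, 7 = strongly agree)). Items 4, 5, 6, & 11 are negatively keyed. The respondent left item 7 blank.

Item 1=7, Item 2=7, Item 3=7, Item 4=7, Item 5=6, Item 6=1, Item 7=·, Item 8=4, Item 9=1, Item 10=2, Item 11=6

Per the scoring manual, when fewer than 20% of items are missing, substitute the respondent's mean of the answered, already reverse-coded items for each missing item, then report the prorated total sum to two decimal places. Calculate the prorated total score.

Reverse-coded (reversed = (1+7) − raw = 8 − raw):
  item 4: 8 − 7 = 1
  item 5: 8 − 6 = 2
  item 6: 8 − 1 = 7
  item 11: 8 − 6 = 2
Completed scored items (10 of 11): 7, 7, 7, 1, 2, 7, 4, 1, 2, 2; sum = 40.
Person mean = 40 / 10 ≈ 4.0000
Prorated total = (40 / 10) × 11 = 44.00 (to 2 dp)

44.00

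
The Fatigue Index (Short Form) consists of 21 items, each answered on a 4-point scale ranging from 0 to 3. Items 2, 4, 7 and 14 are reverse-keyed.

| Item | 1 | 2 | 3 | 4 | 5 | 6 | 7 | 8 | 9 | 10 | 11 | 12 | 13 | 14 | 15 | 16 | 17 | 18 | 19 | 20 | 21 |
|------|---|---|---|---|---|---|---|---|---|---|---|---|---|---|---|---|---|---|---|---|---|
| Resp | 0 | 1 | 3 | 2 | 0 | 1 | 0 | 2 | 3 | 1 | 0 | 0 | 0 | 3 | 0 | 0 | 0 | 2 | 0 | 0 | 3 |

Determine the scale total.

21

Reversing items 2, 4, 7, and 14 with 3 − raw:
Total = 0 + (3−1) + 3 + (3−2) + 0 + 1 + (3−0) + 2 + 3 + 1 + 0 + 0 + 0 + (3−3) + 0 + 0 + 0 + 2 + 0 + 0 + 3
      = 0 + 2 + 3 + 1 + 0 + 1 + 3 + 2 + 3 + 1 + 0 + 0 + 0 + 0 + 0 + 0 + 0 + 2 + 0 + 0 + 3 = 21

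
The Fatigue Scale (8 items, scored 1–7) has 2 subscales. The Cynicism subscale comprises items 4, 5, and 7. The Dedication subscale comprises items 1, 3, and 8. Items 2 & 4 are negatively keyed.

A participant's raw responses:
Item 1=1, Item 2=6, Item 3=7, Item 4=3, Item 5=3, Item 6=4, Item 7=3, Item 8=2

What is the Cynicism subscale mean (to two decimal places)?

Cynicism items: 4, 5, 7.
Of these, item 4 is negatively keyed; on a 1–7 scale, reversed = 8 − raw.
  item 4: 8 − 3 = 5
  item 5: 3
  item 7: 3
Sum = 5 + 3 + 3 = 11
Mean = 11 / 3 = 3.67

3.67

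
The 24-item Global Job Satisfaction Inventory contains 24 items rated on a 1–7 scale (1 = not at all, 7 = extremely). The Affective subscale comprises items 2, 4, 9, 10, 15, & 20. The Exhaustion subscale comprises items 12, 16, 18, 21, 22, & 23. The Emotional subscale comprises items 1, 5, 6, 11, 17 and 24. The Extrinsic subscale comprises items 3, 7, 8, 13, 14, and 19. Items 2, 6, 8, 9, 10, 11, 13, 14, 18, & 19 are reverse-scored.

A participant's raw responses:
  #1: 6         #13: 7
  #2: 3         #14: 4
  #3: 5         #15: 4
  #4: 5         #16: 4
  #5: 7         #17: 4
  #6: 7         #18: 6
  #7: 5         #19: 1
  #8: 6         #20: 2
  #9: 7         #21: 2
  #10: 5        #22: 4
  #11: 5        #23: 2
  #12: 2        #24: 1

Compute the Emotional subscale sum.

Emotional items: 1, 5, 6, 11, 17, 24.
Of these, items 6 & 11 are reverse-scored; reversed = (1+7) − raw = 8 − raw.
  item 1: 6
  item 5: 7
  item 6: 8 − 7 = 1
  item 11: 8 − 5 = 3
  item 17: 4
  item 24: 1
Sum = 6 + 7 + 1 + 3 + 4 + 1 = 22

22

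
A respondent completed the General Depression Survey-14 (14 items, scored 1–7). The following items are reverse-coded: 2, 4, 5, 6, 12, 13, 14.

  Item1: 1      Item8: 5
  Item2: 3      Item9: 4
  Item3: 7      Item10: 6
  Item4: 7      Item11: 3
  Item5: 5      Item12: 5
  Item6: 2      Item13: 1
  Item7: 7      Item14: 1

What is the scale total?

65

Reversing items 2, 4, 5, 6, 12, 13, and 14 with 8 − raw:
Total = 1 + (8−3) + 7 + (8−7) + (8−5) + (8−2) + 7 + 5 + 4 + 6 + 3 + (8−5) + (8−1) + (8−1)
      = 1 + 5 + 7 + 1 + 3 + 6 + 7 + 5 + 4 + 6 + 3 + 3 + 7 + 7 = 65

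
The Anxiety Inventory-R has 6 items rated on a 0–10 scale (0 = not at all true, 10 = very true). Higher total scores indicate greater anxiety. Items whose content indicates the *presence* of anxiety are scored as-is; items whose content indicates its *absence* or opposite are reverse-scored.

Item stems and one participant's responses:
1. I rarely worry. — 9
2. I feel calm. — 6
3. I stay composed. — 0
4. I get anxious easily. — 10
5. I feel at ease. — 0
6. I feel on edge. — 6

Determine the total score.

41

Items 1, 2, 3, 5 describe the absence/opposite of anxiety → reverse-score.
reversed = (0+10) − raw = 10 − raw.
  item 1: 10 − 9 = 1
  item 2: 10 − 6 = 4
  item 3: 10 − 0 = 10
  item 4: 10
  item 5: 10 − 0 = 10
  item 6: 6
Total = 1 + 4 + 10 + 10 + 10 + 6 = 41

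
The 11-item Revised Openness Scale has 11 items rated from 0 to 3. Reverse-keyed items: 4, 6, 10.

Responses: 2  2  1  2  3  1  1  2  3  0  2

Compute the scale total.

Raw sum = 19. Reverse-keyed items: 4, 6, 10; their raw sum = 3.
Each reversal replaces raw with 3 − raw, changing the total by 3 − 2·raw per item.
Total = 19 + 3·3 − 2·3 = 19 + 9 − 6 = 22

22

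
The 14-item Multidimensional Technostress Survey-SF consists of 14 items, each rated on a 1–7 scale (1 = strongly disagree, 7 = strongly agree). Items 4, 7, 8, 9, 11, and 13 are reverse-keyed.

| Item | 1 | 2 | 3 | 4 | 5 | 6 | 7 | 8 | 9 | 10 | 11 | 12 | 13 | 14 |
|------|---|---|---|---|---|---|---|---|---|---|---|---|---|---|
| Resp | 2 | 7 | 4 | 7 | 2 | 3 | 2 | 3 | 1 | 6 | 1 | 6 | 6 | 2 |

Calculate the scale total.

60

Reversing items 4, 7, 8, 9, 11, and 13 with 8 − raw:
Total = 2 + 7 + 4 + (8−7) + 2 + 3 + (8−2) + (8−3) + (8−1) + 6 + (8−1) + 6 + (8−6) + 2
      = 2 + 7 + 4 + 1 + 2 + 3 + 6 + 5 + 7 + 6 + 7 + 6 + 2 + 2 = 60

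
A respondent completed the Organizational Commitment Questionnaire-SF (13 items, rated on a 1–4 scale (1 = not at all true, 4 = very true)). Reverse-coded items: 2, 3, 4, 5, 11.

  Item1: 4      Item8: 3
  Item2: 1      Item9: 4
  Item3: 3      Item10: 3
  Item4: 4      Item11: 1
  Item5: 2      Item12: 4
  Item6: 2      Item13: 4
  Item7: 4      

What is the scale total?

42

Raw sum = 39. Reverse-coded items: 2, 3, 4, 5, 11; their raw sum = 11.
Each reversal replaces raw with 5 − raw, changing the total by 5 − 2·raw per item.
Total = 39 + 5·5 − 2·11 = 39 + 25 − 22 = 42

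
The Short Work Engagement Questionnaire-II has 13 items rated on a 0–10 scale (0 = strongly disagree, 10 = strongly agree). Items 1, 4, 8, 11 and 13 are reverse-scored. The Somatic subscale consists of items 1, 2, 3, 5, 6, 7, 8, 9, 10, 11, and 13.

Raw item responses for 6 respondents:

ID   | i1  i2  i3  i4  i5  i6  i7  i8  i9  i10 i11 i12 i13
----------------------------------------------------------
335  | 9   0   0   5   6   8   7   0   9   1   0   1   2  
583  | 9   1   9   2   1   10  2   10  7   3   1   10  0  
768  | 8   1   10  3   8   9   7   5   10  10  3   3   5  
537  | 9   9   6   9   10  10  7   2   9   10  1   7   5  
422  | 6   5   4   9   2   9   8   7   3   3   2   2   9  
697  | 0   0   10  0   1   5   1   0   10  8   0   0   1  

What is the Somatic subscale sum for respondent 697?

74

Respondent 697 raw: 0, 0, 10, 0, 1, 5, 1, 0, 10, 8, 0, 0, 1.
Somatic items: 1, 2, 3, 5, 6, 7, 8, 9, 10, 11, 13.
Reverse-coded (reversed = (0+10) − raw = 10 − raw):
  item 1: 10 − 0 = 10
  item 2: 0
  item 3: 10
  item 5: 1
  item 6: 5
  item 7: 1
  item 8: 10 − 0 = 10
  item 9: 10
  item 10: 8
  item 11: 10 − 0 = 10
  item 13: 10 − 1 = 9
Sum = 10 + 0 + 10 + 1 + 5 + 1 + 10 + 10 + 8 + 10 + 9 = 74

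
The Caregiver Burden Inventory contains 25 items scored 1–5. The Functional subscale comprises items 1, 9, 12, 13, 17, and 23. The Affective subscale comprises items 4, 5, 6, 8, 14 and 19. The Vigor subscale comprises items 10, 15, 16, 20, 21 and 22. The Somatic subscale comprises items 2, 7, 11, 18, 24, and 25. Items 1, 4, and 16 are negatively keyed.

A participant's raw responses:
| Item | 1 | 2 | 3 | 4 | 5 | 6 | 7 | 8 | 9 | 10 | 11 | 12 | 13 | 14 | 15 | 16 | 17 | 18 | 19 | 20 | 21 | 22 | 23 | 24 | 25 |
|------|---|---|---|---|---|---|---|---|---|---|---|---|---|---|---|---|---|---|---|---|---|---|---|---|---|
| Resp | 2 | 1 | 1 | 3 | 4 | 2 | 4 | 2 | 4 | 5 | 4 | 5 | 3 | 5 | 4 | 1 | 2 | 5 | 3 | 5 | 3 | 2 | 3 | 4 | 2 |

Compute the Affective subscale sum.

19

Affective items: 4, 5, 6, 8, 14, 19.
Of these, item 4 is negatively keyed; reverse-coded value = 6 − response.
  item 4: 6 − 3 = 3
  item 5: 4
  item 6: 2
  item 8: 2
  item 14: 5
  item 19: 3
Sum = 3 + 4 + 2 + 2 + 5 + 3 = 19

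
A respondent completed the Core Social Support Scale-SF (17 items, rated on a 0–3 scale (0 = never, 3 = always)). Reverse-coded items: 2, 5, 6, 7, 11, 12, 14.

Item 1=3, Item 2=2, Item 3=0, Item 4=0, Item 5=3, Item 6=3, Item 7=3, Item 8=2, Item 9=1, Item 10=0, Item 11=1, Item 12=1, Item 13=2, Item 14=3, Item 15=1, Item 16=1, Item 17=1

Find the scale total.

16

Apply reverse scoring (on a 0–3 scale, reversed = 3 − raw):
  item 2: 3 − 2 = 1
  item 5: 3 − 3 = 0
  item 6: 3 − 3 = 0
  item 7: 3 − 3 = 0
  item 11: 3 − 1 = 2
  item 12: 3 − 1 = 2
  item 14: 3 − 3 = 0
After reverse-coding: 3, 1, 0, 0, 0, 0, 0, 2, 1, 0, 2, 2, 2, 0, 1, 1, 1
Total = 3 + 1 + 0 + 0 + 0 + 0 + 0 + 2 + 1 + 0 + 2 + 2 + 2 + 0 + 1 + 1 + 1 = 16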